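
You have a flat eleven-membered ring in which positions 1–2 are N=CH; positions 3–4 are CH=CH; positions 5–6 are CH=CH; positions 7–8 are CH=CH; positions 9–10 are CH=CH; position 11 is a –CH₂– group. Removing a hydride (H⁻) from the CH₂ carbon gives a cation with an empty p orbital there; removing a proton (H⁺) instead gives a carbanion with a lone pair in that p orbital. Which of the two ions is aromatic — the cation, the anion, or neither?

In either ion the ring is fully conjugated: every atom, including the new sp² carbon, supplies a p orbital.
Cation: 5 × 2 + 0 = 10 π electrons → 4(2)+2, aromatic.
Anion: 5 × 2 + 2 = 12 π electrons → 4(3), antiaromatic.

The cation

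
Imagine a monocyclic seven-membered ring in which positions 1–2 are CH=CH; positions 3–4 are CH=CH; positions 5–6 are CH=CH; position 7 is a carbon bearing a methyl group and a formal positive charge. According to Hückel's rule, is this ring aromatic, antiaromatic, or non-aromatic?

Every ring atom contributes a p orbital perpendicular to the ring (each doubly-bonded ring atom is sp² with one p-orbital electron; the carbocation has an empty p orbital), so the π system is cyclic and fully conjugated.
Counting π electrons: 3 × 2 = 6 from the double-bond units + 0 from the C(methyl)(+) atom = 6.
That gives a 4n+2 count (6, n = 1).

Aromatic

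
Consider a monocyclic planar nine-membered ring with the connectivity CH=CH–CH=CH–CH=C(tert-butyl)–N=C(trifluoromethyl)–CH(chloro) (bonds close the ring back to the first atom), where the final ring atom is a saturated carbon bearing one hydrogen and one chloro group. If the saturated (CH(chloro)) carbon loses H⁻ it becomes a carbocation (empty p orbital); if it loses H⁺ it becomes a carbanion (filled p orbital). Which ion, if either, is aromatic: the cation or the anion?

In either ion the ring is fully conjugated: every atom, including the new sp² carbon, supplies a p orbital.
Cation: 4 × 2 + 0 = 8 π electrons → 4(2), antiaromatic.
Anion: 4 × 2 + 2 = 10 π electrons → 4(2)+2, aromatic.

The anion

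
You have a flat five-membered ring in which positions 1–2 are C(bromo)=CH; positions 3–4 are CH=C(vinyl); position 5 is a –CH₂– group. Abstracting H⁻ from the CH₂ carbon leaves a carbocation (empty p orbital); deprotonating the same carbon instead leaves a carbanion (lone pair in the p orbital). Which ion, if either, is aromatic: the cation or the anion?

The anion

In either ion the ring is fully conjugated: every atom, including the new sp² carbon, supplies a p orbital.
Cation: 2 × 2 + 0 = 4 π electrons → 4(1), antiaromatic.
Anion: 2 × 2 + 2 = 6 π electrons → 4(1)+2, aromatic.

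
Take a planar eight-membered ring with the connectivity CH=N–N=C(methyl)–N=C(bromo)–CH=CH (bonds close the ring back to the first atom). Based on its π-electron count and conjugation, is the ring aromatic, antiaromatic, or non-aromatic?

All ring atoms are sp² and supply a p orbital to the ring (each doubly-bonded ring atom is sp² with one p-orbital electron; each =N– nitrogen is pyridine-type (lone pair in the sp² plane, one electron in the p orbital)); the conjugation is uninterrupted.
Adding the contributions, 4 × 2 = 8 from the 4 double-bond units.
8 = 4(2); a planar, fully conjugated 4n system is antiaromatic.

Antiaromatic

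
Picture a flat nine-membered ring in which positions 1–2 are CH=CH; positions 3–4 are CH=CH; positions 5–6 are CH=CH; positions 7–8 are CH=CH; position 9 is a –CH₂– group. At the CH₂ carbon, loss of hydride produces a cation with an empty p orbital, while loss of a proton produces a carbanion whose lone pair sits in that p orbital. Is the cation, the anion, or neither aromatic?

Once that carbon is sp², every ring atom has a p orbital and both ions are fully conjugated.
Cation: 4 × 2 + 0 = 8 π electrons → 4(2), antiaromatic.
Anion: 4 × 2 + 2 = 10 π electrons → 4(2)+2, aromatic.

The anion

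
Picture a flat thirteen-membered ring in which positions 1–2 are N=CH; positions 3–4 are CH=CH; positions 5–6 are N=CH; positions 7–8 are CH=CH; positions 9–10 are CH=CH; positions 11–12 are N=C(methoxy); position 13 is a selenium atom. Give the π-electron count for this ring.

Check conjugation: every atom in a ring double bond is sp² and brings one electron to the p orbital; each sp² =N– keeps its lone pair in-plane and puts one electron into the π system; the selenium donates one lone pair from its p orbital — every position has a p orbital, so the cyclic π system is continuous.
Tallying contributions gives 6 × 2 = 12 from the double-bond units + 2 from the Se atom = 14.

14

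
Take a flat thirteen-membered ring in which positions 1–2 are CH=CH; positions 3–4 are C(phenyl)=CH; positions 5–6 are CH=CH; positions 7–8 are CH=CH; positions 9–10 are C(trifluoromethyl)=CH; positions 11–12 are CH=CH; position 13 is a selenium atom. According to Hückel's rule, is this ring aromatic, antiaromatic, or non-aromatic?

Every ring atom contributes a p orbital perpendicular to the ring (each doubly-bonded ring atom is sp² with one p-orbital electron; the selenium donates one lone pair from its p orbital), so the π system is cyclic and fully conjugated.
Adding the contributions, 6 × 2 = 12 from the double-bond units + 2 from the Se atom = 14.
With 14 π electrons (n = 3), the Hückel 4n+2 condition holds.

Aromatic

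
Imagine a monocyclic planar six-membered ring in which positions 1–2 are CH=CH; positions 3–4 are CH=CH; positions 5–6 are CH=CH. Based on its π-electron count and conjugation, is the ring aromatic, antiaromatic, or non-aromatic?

Every ring atom contributes a p orbital perpendicular to the ring (each doubly-bonded ring atom is sp² with one p-orbital electron), so the π system is cyclic and fully conjugated.
Tallying contributions gives 3 × 2 = 6 from the 3 double-bond units.
Since 6 = 4·1 + 2, the ring meets the 4n+2 criterion.
(The species described is benzene.)

Aromatic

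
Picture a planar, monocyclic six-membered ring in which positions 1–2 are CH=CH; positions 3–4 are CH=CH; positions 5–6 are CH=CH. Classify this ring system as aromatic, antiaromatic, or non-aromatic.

Aromatic

The p orbitals form a continuous loop: every atom in a ring double bond is sp² and brings one electron to the p orbital. The ring is fully conjugated.
Tallying contributions gives 3 × 2 = 6 from the 3 double-bond units.
With 6 π electrons (n = 1), the Hückel 4n+2 condition holds.
This is benzene.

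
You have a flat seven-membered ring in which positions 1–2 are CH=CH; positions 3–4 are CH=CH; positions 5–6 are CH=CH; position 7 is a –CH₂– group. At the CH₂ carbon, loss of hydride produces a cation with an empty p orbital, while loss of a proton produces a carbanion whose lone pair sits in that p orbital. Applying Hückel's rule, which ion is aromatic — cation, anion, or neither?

The cation

Both ions have a continuous loop of p orbitals — each ring atom is sp².
Cation: 3 × 2 + 0 = 6 π electrons → 4(1)+2, aromatic.
Anion: 3 × 2 + 2 = 8 π electrons → 4(2), antiaromatic.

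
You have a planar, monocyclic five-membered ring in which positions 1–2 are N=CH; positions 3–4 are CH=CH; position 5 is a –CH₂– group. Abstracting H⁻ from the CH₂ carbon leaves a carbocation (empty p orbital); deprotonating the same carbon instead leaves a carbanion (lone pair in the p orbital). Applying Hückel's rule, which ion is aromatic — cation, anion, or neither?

The anion

In either ion the ring is fully conjugated: every atom, including the new sp² carbon, supplies a p orbital.
Cation: 2 × 2 + 0 = 4 π electrons → 4(1), antiaromatic.
Anion: 2 × 2 + 2 = 6 π electrons → 4(1)+2, aromatic.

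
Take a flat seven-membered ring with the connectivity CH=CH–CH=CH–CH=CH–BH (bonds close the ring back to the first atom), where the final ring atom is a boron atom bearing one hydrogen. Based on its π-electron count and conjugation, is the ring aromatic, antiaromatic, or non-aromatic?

Aromatic

All ring atoms are sp² and supply a p orbital to the ring (each doubly-bonded ring atom is sp² with one p-orbital electron; the boron has an empty p orbital); the conjugation is uninterrupted.
Tallying contributions gives 3 × 2 = 6 from the double-bond units + 0 from the BH atom = 6.
6 = 4(1) + 2, which satisfies Hückel's 4n+2 rule.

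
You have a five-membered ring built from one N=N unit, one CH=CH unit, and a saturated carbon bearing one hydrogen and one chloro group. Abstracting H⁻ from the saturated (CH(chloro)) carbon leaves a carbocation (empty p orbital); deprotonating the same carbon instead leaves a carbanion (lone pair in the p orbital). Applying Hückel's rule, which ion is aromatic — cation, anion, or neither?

The anion

Once that carbon is sp², every ring atom has a p orbital and both ions are fully conjugated.
Cation: 2 × 2 + 0 = 4 π electrons → 4(1), antiaromatic.
Anion: 2 × 2 + 2 = 6 π electrons → 4(1)+2, aromatic.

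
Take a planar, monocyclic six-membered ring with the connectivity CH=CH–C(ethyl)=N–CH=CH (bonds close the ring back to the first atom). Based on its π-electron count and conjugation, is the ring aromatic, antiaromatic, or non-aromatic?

Aromatic

All ring atoms are sp² and supply a p orbital to the ring (the double-bond atoms are sp², each contributing one p electron; the doubly-bonded nitrogens are pyridine-type — their lone pairs lie in the ring plane, leaving one electron in the p orbital); the conjugation is uninterrupted.
Tallying contributions gives 3 × 2 = 6 from the 3 double-bond units.
That gives a 4n+2 count (6, n = 1).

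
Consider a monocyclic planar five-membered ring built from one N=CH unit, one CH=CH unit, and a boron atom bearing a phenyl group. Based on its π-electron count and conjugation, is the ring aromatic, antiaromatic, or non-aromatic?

All ring atoms are sp² and supply a p orbital to the ring (every atom in a ring double bond is sp² and brings one electron to the p orbital; each =N– nitrogen is pyridine-type (lone pair in the sp² plane, one electron in the p orbital); the boron has an empty p orbital); the conjugation is uninterrupted.
Counting π electrons: 2 × 2 = 4 from the double-bond units + 0 from the B(phenyl) atom = 4.
With 4 = 4·1 π electrons, Hückel's rule classifies the planar ring as antiaromatic.

Antiaromatic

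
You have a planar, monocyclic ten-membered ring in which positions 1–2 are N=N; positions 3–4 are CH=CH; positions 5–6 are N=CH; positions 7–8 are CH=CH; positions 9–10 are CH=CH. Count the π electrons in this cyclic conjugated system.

10

Every ring atom contributes a p orbital perpendicular to the ring (each doubly-bonded ring atom is sp² with one p-orbital electron; the doubly-bonded nitrogens are pyridine-type — their lone pairs lie in the ring plane, leaving one electron in the p orbital), so the π system is cyclic and fully conjugated.
Tallying contributions gives 5 × 2 = 10 from the 5 double-bond units.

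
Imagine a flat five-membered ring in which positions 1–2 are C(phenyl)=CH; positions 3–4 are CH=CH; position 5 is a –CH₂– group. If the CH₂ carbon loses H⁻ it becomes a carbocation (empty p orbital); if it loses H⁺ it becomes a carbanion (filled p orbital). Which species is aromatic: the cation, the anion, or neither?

In either ion the ring is fully conjugated: every atom, including the new sp² carbon, supplies a p orbital.
Cation: 2 × 2 + 0 = 4 π electrons → 4(1), antiaromatic.
Anion: 2 × 2 + 2 = 6 π electrons → 4(1)+2, aromatic.

The anion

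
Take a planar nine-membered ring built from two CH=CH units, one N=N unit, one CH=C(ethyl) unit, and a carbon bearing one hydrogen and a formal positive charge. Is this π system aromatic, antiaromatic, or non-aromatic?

Antiaromatic

Check conjugation: every atom in a ring double bond is sp² and brings one electron to the p orbital; each =N– nitrogen is pyridine-type (lone pair in the sp² plane, one electron in the p orbital); the carbocation has an empty p orbital — every position has a p orbital, so the cyclic π system is continuous.
π-electron count: 4 × 2 = 8 from the double-bond units + 0 from the CH(+) atom = 8.
A 4n π count (8, n = 2) in a planar conjugated ring means antiaromatic.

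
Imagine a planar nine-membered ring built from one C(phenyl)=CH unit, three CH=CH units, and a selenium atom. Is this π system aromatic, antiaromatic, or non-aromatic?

Aromatic

The p orbitals form a continuous loop: every atom in a ring double bond is sp² and brings one electron to the p orbital; the selenium donates one lone pair from its p orbital. The ring is fully conjugated.
Tallying contributions gives 4 × 2 = 8 from the double-bond units + 2 from the Se atom = 10.
10 = 4(2) + 2, which satisfies Hückel's 4n+2 rule.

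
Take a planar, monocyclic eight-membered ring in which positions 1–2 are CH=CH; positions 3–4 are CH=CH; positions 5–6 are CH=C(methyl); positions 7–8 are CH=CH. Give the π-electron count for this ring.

8

All ring atoms are sp² and supply a p orbital to the ring (each doubly-bonded ring atom is sp² with one p-orbital electron); the conjugation is uninterrupted.
Adding the contributions, 4 × 2 = 8 from the 4 double-bond units.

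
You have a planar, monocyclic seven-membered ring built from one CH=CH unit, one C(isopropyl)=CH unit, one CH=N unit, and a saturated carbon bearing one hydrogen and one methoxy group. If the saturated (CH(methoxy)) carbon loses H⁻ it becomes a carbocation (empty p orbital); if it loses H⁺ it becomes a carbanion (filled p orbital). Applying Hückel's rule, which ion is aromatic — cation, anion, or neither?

Once that carbon is sp², every ring atom has a p orbital and both ions are fully conjugated.
Cation: 3 × 2 + 0 = 6 π electrons → 4(1)+2, aromatic.
Anion: 3 × 2 + 2 = 8 π electrons → 4(2), antiaromatic.

The cation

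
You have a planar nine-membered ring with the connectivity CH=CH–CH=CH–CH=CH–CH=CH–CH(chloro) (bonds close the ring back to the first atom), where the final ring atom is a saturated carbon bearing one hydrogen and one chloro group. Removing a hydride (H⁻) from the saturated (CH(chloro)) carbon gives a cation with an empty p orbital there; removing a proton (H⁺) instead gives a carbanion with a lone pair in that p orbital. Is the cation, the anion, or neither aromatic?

Once that carbon is sp², every ring atom has a p orbital and both ions are fully conjugated.
Cation: 4 × 2 + 0 = 8 π electrons → 4(2), antiaromatic.
Anion: 4 × 2 + 2 = 10 π electrons → 4(2)+2, aromatic.

The anion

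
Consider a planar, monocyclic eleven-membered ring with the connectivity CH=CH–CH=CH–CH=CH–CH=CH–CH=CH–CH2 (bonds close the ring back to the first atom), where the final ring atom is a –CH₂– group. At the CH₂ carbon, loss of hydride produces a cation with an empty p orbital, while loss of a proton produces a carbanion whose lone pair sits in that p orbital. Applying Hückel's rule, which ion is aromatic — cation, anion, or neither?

The cation

Both ions have a continuous loop of p orbitals — each ring atom is sp².
Cation: 5 × 2 + 0 = 10 π electrons → 4(2)+2, aromatic.
Anion: 5 × 2 + 2 = 12 π electrons → 4(3), antiaromatic.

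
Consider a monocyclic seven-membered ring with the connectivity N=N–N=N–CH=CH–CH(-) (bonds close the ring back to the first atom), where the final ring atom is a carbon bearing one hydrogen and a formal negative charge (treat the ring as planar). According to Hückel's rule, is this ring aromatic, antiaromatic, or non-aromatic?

Antiaromatic

Check conjugation: each doubly-bonded ring atom is sp² with one p-orbital electron; the doubly-bonded nitrogens are pyridine-type — their lone pairs lie in the ring plane, leaving one electron in the p orbital; the carbanion's lone pair occupies the p orbital — every position has a p orbital, so the cyclic π system is continuous.
Tallying contributions gives 3 × 2 = 6 from the double-bond units + 2 from the CH(-) atom = 8.
8 is a 4n count (n = 2), so the planar conjugated ring is antiaromatic.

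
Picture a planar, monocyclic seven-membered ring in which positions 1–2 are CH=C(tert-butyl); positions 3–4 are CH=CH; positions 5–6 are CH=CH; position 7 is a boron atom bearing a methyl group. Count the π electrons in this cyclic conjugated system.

6

All ring atoms are sp² and supply a p orbital to the ring (every atom in a ring double bond is sp² and brings one electron to the p orbital; the boron has an empty p orbital); the conjugation is uninterrupted.
Counting π electrons: 3 × 2 = 6 from the double-bond units + 0 from the B(methyl) atom = 6.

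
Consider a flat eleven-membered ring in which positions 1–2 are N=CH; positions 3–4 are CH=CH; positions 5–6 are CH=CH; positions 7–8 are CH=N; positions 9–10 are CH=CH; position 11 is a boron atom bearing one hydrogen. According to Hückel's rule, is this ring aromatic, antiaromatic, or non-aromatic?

The p orbitals form a continuous loop: every atom in a ring double bond is sp² and brings one electron to the p orbital; each sp² =N– keeps its lone pair in-plane and puts one electron into the π system; the boron has an empty p orbital. The ring is fully conjugated.
Tallying contributions gives 5 × 2 = 10 from the double-bond units + 0 from the BH atom = 10.
Since 10 = 4·2 + 2, the ring meets the 4n+2 criterion.

Aromatic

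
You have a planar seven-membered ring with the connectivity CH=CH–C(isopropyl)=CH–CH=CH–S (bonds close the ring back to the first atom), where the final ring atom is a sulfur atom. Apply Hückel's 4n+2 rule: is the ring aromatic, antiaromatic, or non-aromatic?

Check conjugation: each doubly-bonded ring atom is sp² with one p-orbital electron; the sulfur donates one lone pair from its p orbital — every position has a p orbital, so the cyclic π system is continuous.
Counting π electrons: 3 × 2 = 6 from the double-bond units + 2 from the S atom = 8.
8 is a 4n count (n = 2), so the planar conjugated ring is antiaromatic.

Antiaromatic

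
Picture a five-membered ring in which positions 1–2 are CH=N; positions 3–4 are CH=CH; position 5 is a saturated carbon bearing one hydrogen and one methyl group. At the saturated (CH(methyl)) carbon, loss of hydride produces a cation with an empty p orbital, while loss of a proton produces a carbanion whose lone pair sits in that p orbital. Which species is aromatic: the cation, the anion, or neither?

In both ions every ring atom is sp² and contributes a p orbital, so both rings are fully conjugated.
Cation: 2 × 2 + 0 = 4 π electrons → 4(1), antiaromatic.
Anion: 2 × 2 + 2 = 6 π electrons → 4(1)+2, aromatic.

The anion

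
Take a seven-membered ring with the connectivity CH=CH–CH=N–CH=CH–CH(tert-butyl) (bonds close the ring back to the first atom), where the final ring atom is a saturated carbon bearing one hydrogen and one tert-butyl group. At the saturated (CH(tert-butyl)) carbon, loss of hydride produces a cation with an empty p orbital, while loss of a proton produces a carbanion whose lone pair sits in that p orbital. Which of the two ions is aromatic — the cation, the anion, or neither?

The cation

Once that carbon is sp², every ring atom has a p orbital and both ions are fully conjugated.
Cation: 3 × 2 + 0 = 6 π electrons → 4(1)+2, aromatic.
Anion: 3 × 2 + 2 = 8 π electrons → 4(2), antiaromatic.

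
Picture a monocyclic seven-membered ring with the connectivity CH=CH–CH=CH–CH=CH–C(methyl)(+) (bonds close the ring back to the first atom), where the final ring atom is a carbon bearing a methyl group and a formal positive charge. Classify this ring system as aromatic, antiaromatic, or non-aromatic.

Check conjugation: every atom in a ring double bond is sp² and brings one electron to the p orbital; the carbocation has an empty p orbital — every position has a p orbital, so the cyclic π system is continuous.
Tallying contributions gives 3 × 2 = 6 from the double-bond units + 0 from the C(methyl)(+) atom = 6.
6 = 4(1) + 2, which satisfies Hückel's 4n+2 rule.

Aromatic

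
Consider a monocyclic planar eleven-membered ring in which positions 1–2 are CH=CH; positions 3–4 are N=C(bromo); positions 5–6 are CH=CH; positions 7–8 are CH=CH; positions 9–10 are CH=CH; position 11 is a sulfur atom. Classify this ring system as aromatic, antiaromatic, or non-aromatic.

Every ring atom contributes a p orbital perpendicular to the ring (each doubly-bonded ring atom is sp² with one p-orbital electron; the doubly-bonded nitrogens are pyridine-type — their lone pairs lie in the ring plane, leaving one electron in the p orbital; the sulfur donates one lone pair from its p orbital), so the π system is cyclic and fully conjugated.
π-electron count: 5 × 2 = 10 from the double-bond units + 2 from the S atom = 12.
12 = 4(3); a planar, fully conjugated 4n system is antiaromatic.

Antiaromatic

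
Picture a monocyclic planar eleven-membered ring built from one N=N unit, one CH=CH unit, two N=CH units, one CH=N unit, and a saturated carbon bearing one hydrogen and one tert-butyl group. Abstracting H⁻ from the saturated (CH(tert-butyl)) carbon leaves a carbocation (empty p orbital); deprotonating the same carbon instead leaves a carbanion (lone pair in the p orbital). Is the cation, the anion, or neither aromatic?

In both ions every ring atom is sp² and contributes a p orbital, so both rings are fully conjugated.
Cation: 5 × 2 + 0 = 10 π electrons → 4(2)+2, aromatic.
Anion: 5 × 2 + 2 = 12 π electrons → 4(3), antiaromatic.

The cation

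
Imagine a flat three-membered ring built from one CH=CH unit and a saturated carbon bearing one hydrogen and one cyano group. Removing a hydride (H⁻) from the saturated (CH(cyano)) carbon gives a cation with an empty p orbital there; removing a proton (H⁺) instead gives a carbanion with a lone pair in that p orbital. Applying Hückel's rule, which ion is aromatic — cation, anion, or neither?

The cation

Both ions have a continuous loop of p orbitals — each ring atom is sp².
Cation: 1 × 2 + 0 = 2 π electrons → 4(0)+2, aromatic.
Anion: 1 × 2 + 2 = 4 π electrons → 4(1), antiaromatic.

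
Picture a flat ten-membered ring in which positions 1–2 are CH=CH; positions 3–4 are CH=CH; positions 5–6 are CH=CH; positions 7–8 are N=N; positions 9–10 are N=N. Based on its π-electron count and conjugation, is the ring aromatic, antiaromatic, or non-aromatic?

Aromatic

All ring atoms are sp² and supply a p orbital to the ring (the double-bond atoms are sp², each contributing one p electron; each =N– nitrogen is pyridine-type (lone pair in the sp² plane, one electron in the p orbital)); the conjugation is uninterrupted.
π-electron count: 5 × 2 = 10 from the 5 double-bond units.
10 = 4(2) + 2, which satisfies Hückel's 4n+2 rule.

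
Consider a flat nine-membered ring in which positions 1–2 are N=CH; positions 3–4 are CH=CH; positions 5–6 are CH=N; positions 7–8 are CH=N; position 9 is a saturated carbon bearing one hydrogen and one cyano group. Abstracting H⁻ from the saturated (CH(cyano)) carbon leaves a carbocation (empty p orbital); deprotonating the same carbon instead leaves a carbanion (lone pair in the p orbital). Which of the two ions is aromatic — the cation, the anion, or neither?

The anion

In both ions every ring atom is sp² and contributes a p orbital, so both rings are fully conjugated.
Cation: 4 × 2 + 0 = 8 π electrons → 4(2), antiaromatic.
Anion: 4 × 2 + 2 = 10 π electrons → 4(2)+2, aromatic.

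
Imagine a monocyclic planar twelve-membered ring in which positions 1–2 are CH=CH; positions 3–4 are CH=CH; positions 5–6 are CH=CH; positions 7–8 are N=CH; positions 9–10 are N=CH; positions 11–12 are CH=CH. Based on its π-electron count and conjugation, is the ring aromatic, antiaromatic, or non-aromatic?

The p orbitals form a continuous loop: the double-bond atoms are sp², each contributing one p electron; each =N– nitrogen is pyridine-type (lone pair in the sp² plane, one electron in the p orbital). The ring is fully conjugated.
Adding the contributions, 6 × 2 = 12 from the 6 double-bond units.
With 12 = 4·3 π electrons, Hückel's rule classifies the planar ring as antiaromatic.

Antiaromatic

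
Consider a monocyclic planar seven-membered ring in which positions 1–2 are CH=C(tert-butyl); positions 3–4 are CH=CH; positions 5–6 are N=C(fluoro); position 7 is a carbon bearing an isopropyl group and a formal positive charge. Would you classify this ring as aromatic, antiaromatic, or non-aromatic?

Aromatic

The p orbitals form a continuous loop: each doubly-bonded ring atom is sp² with one p-orbital electron; each =N– nitrogen is pyridine-type (lone pair in the sp² plane, one electron in the p orbital); the carbocation has an empty p orbital. The ring is fully conjugated.
π-electron count: 3 × 2 = 6 from the double-bond units + 0 from the C(isopropyl)(+) atom = 6.
6 = 4(1) + 2, which satisfies Hückel's 4n+2 rule.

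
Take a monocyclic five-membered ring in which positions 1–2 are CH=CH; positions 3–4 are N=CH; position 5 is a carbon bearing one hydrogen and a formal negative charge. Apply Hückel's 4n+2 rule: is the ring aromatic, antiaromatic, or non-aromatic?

Aromatic

Check conjugation: the double-bond atoms are sp², each contributing one p electron; each sp² =N– keeps its lone pair in-plane and puts one electron into the π system; the carbanion's lone pair occupies the p orbital — every position has a p orbital, so the cyclic π system is continuous.
π-electron count: 2 × 2 = 4 from the double-bond units + 2 from the CH(-) atom = 6.
That gives a 4n+2 count (6, n = 1).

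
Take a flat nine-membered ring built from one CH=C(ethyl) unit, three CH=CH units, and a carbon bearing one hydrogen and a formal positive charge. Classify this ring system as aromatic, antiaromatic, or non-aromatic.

Check conjugation: every atom in a ring double bond is sp² and brings one electron to the p orbital; the carbocation has an empty p orbital — every position has a p orbital, so the cyclic π system is continuous.
Adding the contributions, 4 × 2 = 8 from the double-bond units + 0 from the CH(+) atom = 8.
With 8 = 4·2 π electrons, Hückel's rule classifies the planar ring as antiaromatic.

Antiaromatic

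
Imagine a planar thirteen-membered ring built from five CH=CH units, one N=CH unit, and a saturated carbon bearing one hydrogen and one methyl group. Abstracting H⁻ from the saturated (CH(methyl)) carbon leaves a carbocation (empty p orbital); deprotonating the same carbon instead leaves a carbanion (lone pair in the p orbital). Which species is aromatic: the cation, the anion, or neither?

Once that carbon is sp², every ring atom has a p orbital and both ions are fully conjugated.
Cation: 6 × 2 + 0 = 12 π electrons → 4(3), antiaromatic.
Anion: 6 × 2 + 2 = 14 π electrons → 4(3)+2, aromatic.

The anion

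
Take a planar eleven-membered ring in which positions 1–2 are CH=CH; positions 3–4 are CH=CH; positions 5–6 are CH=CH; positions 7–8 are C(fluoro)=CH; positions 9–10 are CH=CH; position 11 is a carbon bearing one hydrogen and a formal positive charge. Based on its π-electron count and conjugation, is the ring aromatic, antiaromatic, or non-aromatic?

Aromatic

Every ring atom contributes a p orbital perpendicular to the ring (the double-bond atoms are sp², each contributing one p electron; the carbocation has an empty p orbital), so the π system is cyclic and fully conjugated.
π-electron count: 5 × 2 = 10 from the double-bond units + 0 from the CH(+) atom = 10.
10 = 4(2) + 2, which satisfies Hückel's 4n+2 rule.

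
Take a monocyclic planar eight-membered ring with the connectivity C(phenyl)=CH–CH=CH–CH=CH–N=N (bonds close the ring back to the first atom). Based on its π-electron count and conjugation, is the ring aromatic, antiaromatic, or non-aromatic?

Antiaromatic

The p orbitals form a continuous loop: the double-bond atoms are sp², each contributing one p electron; the doubly-bonded nitrogens are pyridine-type — their lone pairs lie in the ring plane, leaving one electron in the p orbital. The ring is fully conjugated.
Tallying contributions gives 4 × 2 = 8 from the 4 double-bond units.
A 4n π count (8, n = 2) in a planar conjugated ring means antiaromatic.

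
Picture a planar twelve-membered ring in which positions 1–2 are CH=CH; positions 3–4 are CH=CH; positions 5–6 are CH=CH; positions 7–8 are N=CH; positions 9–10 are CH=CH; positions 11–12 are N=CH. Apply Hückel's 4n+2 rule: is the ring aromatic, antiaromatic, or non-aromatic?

Check conjugation: every atom in a ring double bond is sp² and brings one electron to the p orbital; the doubly-bonded nitrogens are pyridine-type — their lone pairs lie in the ring plane, leaving one electron in the p orbital — every position has a p orbital, so the cyclic π system is continuous.
π-electron count: 6 × 2 = 12 from the 6 double-bond units.
With 12 = 4·3 π electrons, Hückel's rule classifies the planar ring as antiaromatic.

Antiaromatic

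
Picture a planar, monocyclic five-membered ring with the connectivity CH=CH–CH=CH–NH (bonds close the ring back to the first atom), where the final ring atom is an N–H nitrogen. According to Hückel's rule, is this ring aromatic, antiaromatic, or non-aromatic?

Aromatic

Every ring atom contributes a p orbital perpendicular to the ring (the double-bond atoms are sp², each contributing one p electron; the pyrrole-type nitrogen donates its lone pair from the p orbital), so the π system is cyclic and fully conjugated.
π-electron count: 2 × 2 = 4 from the double-bond units + 2 from the NH atom = 6.
Since 6 = 4·1 + 2, the ring meets the 4n+2 criterion.
(This ring is pyrrole.)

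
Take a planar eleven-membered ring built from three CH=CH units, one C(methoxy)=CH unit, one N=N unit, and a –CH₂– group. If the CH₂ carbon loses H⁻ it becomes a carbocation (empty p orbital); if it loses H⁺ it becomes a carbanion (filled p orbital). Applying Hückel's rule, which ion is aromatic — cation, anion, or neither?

Once that carbon is sp², every ring atom has a p orbital and both ions are fully conjugated.
Cation: 5 × 2 + 0 = 10 π electrons → 4(2)+2, aromatic.
Anion: 5 × 2 + 2 = 12 π electrons → 4(3), antiaromatic.

The cation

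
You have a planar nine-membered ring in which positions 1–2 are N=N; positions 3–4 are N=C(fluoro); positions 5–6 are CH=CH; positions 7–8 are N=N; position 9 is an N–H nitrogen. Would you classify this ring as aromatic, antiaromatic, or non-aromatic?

Check conjugation: every atom in a ring double bond is sp² and brings one electron to the p orbital; the doubly-bonded nitrogens are pyridine-type — their lone pairs lie in the ring plane, leaving one electron in the p orbital; the pyrrole-type nitrogen donates its lone pair from the p orbital — every position has a p orbital, so the cyclic π system is continuous.
Adding the contributions, 4 × 2 = 8 from the double-bond units + 2 from the NH atom = 10.
Since 10 = 4·2 + 2, the ring meets the 4n+2 criterion.

Aromatic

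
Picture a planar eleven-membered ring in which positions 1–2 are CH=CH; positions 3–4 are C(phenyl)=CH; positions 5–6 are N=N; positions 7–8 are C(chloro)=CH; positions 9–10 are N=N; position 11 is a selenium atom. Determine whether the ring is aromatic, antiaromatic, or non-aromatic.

The p orbitals form a continuous loop: every atom in a ring double bond is sp² and brings one electron to the p orbital; each =N– nitrogen is pyridine-type (lone pair in the sp² plane, one electron in the p orbital); the selenium donates one lone pair from its p orbital. The ring is fully conjugated.
Tallying contributions gives 5 × 2 = 10 from the double-bond units + 2 from the Se atom = 12.
12 = 4(3); a planar, fully conjugated 4n system is antiaromatic.

Antiaromatic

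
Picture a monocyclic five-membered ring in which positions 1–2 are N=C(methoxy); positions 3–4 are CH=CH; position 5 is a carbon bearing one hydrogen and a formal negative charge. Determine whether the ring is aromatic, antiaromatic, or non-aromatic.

All ring atoms are sp² and supply a p orbital to the ring (each doubly-bonded ring atom is sp² with one p-orbital electron; each sp² =N– keeps its lone pair in-plane and puts one electron into the π system; the carbanion's lone pair occupies the p orbital); the conjugation is uninterrupted.
Adding the contributions, 2 × 2 = 4 from the double-bond units + 2 from the CH(-) atom = 6.
With 6 π electrons (n = 1), the Hückel 4n+2 condition holds.

Aromatic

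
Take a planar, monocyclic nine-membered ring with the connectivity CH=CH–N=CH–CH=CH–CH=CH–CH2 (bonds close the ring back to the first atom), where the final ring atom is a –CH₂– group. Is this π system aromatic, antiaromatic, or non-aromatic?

The CH2 carbon is saturated: the tetrahedral CH₂ carbon is sp³ and has no p orbital in the ring π system. Conjugation is not continuous around the ring.
Hückel's rule only applies to fully conjugated rings, so this one is simply non-aromatic.

Non-aromatic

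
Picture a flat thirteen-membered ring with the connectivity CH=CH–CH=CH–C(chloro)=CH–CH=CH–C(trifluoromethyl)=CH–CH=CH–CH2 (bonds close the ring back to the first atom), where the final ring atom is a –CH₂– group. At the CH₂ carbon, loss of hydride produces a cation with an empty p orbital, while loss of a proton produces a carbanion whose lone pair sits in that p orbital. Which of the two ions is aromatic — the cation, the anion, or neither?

The anion

Both ions have a continuous loop of p orbitals — each ring atom is sp².
Cation: 6 × 2 + 0 = 12 π electrons → 4(3), antiaromatic.
Anion: 6 × 2 + 2 = 14 π electrons → 4(3)+2, aromatic.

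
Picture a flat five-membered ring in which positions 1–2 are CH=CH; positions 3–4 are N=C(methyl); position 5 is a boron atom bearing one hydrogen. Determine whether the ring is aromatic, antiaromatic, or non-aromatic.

Antiaromatic

All ring atoms are sp² and supply a p orbital to the ring (each doubly-bonded ring atom is sp² with one p-orbital electron; each sp² =N– keeps its lone pair in-plane and puts one electron into the π system; the boron has an empty p orbital); the conjugation is uninterrupted.
Counting π electrons: 2 × 2 = 4 from the double-bond units + 0 from the BH atom = 4.
4 = 4(1); a planar, fully conjugated 4n system is antiaromatic.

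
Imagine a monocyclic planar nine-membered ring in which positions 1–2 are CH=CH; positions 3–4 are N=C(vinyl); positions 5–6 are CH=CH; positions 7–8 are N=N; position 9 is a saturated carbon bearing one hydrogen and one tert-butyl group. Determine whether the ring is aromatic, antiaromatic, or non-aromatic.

The CH(tert-butyl) position has four σ bonds — that saturated carbon is sp³ and has no p orbital in the ring π system — so the cyclic conjugation is interrupted.
A ring that is not fully conjugated cannot be aromatic or antiaromatic regardless of its π-electron count.

Non-aromatic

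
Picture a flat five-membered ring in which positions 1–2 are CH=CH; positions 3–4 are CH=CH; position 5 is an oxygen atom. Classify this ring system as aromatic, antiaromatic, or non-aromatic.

Aromatic

All ring atoms are sp² and supply a p orbital to the ring (every atom in a ring double bond is sp² and brings one electron to the p orbital; the oxygen donates one lone pair from its p orbital); the conjugation is uninterrupted.
Counting π electrons: 2 × 2 = 4 from the double-bond units + 2 from the O atom = 6.
That gives a 4n+2 count (6, n = 1).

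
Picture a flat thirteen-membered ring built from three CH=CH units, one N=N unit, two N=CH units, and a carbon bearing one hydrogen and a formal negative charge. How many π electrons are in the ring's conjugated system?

14

Every ring atom contributes a p orbital perpendicular to the ring (the double-bond atoms are sp², each contributing one p electron; each sp² =N– keeps its lone pair in-plane and puts one electron into the π system; the carbanion's lone pair occupies the p orbital), so the π system is cyclic and fully conjugated.
Counting π electrons: 6 × 2 = 12 from the double-bond units + 2 from the CH(-) atom = 14.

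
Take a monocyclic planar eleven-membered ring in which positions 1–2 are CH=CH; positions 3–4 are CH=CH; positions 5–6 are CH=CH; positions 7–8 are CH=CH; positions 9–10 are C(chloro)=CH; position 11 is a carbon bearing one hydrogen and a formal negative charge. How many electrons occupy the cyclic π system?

12

All ring atoms are sp² and supply a p orbital to the ring (every atom in a ring double bond is sp² and brings one electron to the p orbital; the carbanion's lone pair occupies the p orbital); the conjugation is uninterrupted.
Tallying contributions gives 5 × 2 = 10 from the double-bond units + 2 from the CH(-) atom = 12.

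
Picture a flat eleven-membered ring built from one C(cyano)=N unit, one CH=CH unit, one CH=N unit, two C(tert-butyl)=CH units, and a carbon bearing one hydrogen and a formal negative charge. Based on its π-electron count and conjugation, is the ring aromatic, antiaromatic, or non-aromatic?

Every ring atom contributes a p orbital perpendicular to the ring (the double-bond atoms are sp², each contributing one p electron; each sp² =N– keeps its lone pair in-plane and puts one electron into the π system; the carbanion's lone pair occupies the p orbital), so the π system is cyclic and fully conjugated.
Adding the contributions, 5 × 2 = 10 from the double-bond units + 2 from the CH(-) atom = 12.
12 is a 4n count (n = 3), so the planar conjugated ring is antiaromatic.

Antiaromatic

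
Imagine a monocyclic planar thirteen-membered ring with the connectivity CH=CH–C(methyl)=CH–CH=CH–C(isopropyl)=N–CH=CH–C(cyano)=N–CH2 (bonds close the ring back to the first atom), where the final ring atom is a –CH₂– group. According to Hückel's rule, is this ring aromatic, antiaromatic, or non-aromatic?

Because the tetrahedral CH₂ carbon is sp³ and has no p orbital in the ring π system at the CH2 position, the π system cannot extend all the way around the ring.
Hückel's rule only applies to fully conjugated rings, so this one is simply non-aromatic.

Non-aromatic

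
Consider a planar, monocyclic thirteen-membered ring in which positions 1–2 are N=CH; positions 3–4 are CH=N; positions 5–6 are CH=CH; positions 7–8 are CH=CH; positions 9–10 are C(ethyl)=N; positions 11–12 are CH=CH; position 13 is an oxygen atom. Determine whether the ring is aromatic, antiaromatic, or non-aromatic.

Aromatic

All ring atoms are sp² and supply a p orbital to the ring (every atom in a ring double bond is sp² and brings one electron to the p orbital; each sp² =N– keeps its lone pair in-plane and puts one electron into the π system; the oxygen donates one lone pair from its p orbital); the conjugation is uninterrupted.
Counting π electrons: 6 × 2 = 12 from the double-bond units + 2 from the O atom = 14.
That gives a 4n+2 count (14, n = 3).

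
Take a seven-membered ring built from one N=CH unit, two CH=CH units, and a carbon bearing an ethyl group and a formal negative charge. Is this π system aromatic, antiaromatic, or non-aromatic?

The p orbitals form a continuous loop: the double-bond atoms are sp², each contributing one p electron; the doubly-bonded nitrogens are pyridine-type — their lone pairs lie in the ring plane, leaving one electron in the p orbital; the carbanion's lone pair occupies the p orbital. The ring is fully conjugated.
π-electron count: 3 × 2 = 6 from the double-bond units + 2 from the C(ethyl)(-) atom = 8.
8 is a 4n count (n = 2), so the planar conjugated ring is antiaromatic.

Antiaromatic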